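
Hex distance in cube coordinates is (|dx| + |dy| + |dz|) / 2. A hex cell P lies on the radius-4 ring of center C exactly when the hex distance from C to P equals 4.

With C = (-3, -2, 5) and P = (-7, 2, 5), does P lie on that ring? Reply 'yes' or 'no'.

Answer: yes

Derivation:
|px - cx| = |-7 - (-3)| = 4
|py - cy| = |2 - (-2)| = 4
|pz - cz| = |5 - 5| = 0
distance = (4+4+0)/2 = 8/2 = 4
radius = 4; distance == radius -> yes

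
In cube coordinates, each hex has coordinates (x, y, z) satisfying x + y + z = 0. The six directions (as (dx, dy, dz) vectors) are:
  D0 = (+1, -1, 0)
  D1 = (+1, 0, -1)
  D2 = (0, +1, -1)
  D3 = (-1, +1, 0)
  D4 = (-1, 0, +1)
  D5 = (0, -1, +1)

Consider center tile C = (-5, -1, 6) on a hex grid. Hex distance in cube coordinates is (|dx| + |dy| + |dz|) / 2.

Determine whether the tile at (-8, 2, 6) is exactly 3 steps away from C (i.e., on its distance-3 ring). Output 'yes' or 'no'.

Answer: yes

Derivation:
|px - cx| = |-8 - (-5)| = 3
|py - cy| = |2 - (-1)| = 3
|pz - cz| = |6 - 6| = 0
distance = (3+3+0)/2 = 6/2 = 3
radius = 3; distance == radius -> yes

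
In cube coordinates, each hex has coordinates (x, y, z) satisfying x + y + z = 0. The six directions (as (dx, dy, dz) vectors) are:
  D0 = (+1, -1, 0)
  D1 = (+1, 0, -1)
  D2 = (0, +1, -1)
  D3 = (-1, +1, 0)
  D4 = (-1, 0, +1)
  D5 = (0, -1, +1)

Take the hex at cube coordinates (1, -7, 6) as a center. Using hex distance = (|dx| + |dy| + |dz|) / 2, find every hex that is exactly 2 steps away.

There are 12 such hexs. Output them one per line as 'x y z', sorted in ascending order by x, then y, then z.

Walk ring at distance 2 from (1, -7, 6):
Start at center + D4*2 = (-1, -7, 8)
  hex 0: (-1, -7, 8)
  hex 1: (0, -8, 8)
  hex 2: (1, -9, 8)
  hex 3: (2, -9, 7)
  hex 4: (3, -9, 6)
  hex 5: (3, -8, 5)
  hex 6: (3, -7, 4)
  hex 7: (2, -6, 4)
  hex 8: (1, -5, 4)
  hex 9: (0, -5, 5)
  hex 10: (-1, -5, 6)
  hex 11: (-1, -6, 7)
Sorted: 12 hexes.

Answer: -1 -7 8
-1 -6 7
-1 -5 6
0 -8 8
0 -5 5
1 -9 8
1 -5 4
2 -9 7
2 -6 4
3 -9 6
3 -8 5
3 -7 4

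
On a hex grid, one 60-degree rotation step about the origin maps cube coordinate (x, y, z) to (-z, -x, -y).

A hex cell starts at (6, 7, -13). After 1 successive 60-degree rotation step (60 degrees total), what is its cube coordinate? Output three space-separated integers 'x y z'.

Answer: 13 -6 -7

Derivation:
Start: (6, 7, -13)
Step 1: (6, 7, -13) -> (-(-13), -(6), -(7)) = (13, -6, -7)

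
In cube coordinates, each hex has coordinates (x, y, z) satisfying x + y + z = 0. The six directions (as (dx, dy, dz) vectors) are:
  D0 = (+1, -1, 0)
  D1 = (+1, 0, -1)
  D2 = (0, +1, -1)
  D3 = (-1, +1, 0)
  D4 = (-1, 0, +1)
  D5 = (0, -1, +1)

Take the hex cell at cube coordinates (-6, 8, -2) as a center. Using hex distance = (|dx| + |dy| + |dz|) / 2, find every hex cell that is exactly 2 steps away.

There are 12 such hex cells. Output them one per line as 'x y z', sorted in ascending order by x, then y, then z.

Answer: -8 8 0
-8 9 -1
-8 10 -2
-7 7 0
-7 10 -3
-6 6 0
-6 10 -4
-5 6 -1
-5 9 -4
-4 6 -2
-4 7 -3
-4 8 -4

Derivation:
Walk ring at distance 2 from (-6, 8, -2):
Start at center + D4*2 = (-8, 8, 0)
  hex 0: (-8, 8, 0)
  hex 1: (-7, 7, 0)
  hex 2: (-6, 6, 0)
  hex 3: (-5, 6, -1)
  hex 4: (-4, 6, -2)
  hex 5: (-4, 7, -3)
  hex 6: (-4, 8, -4)
  hex 7: (-5, 9, -4)
  hex 8: (-6, 10, -4)
  hex 9: (-7, 10, -3)
  hex 10: (-8, 10, -2)
  hex 11: (-8, 9, -1)
Sorted: 12 hexes.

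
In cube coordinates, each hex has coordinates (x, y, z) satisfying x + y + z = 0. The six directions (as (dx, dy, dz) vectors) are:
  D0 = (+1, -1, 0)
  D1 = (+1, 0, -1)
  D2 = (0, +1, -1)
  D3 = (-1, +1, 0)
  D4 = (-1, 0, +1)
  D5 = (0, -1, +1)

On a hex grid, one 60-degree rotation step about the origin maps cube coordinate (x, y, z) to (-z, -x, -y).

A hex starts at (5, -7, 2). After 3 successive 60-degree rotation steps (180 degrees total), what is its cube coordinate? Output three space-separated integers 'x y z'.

Start: (5, -7, 2)
Step 1: (5, -7, 2) -> (-(2), -(5), -(-7)) = (-2, -5, 7)
Step 2: (-2, -5, 7) -> (-(7), -(-2), -(-5)) = (-7, 2, 5)
Step 3: (-7, 2, 5) -> (-(5), -(-7), -(2)) = (-5, 7, -2)

Answer: -5 7 -2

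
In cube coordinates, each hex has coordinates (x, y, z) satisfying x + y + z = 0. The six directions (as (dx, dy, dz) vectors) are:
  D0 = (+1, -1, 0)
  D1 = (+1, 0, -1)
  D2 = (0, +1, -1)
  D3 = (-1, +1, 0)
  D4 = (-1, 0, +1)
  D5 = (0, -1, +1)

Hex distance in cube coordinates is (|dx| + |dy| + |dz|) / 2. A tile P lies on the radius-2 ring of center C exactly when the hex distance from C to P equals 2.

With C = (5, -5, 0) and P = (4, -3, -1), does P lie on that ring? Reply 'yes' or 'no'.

|px - cx| = |4 - 5| = 1
|py - cy| = |-3 - (-5)| = 2
|pz - cz| = |-1 - 0| = 1
distance = (1+2+1)/2 = 4/2 = 2
radius = 2; distance == radius -> yes

Answer: yes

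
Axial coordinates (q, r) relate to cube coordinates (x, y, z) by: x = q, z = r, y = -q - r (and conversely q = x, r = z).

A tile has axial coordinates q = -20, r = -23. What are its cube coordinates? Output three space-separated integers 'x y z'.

Answer: -20 43 -23

Derivation:
x = q = -20
z = r = -23
y = -x - z = -(-20) - (-23) = 43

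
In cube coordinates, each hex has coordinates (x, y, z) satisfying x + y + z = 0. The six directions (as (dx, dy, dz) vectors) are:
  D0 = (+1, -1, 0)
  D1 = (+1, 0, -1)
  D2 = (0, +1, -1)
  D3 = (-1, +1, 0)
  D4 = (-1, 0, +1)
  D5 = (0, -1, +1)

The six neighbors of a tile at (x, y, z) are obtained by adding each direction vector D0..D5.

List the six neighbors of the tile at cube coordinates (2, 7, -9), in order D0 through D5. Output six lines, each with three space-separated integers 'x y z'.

Answer: 3 6 -9
3 7 -10
2 8 -10
1 8 -9
1 7 -8
2 6 -8

Derivation:
Center: (2, 7, -9). Add each direction:
  D0: (2, 7, -9) + (1, -1, 0) = (3, 6, -9)
  D1: (2, 7, -9) + (1, 0, -1) = (3, 7, -10)
  D2: (2, 7, -9) + (0, 1, -1) = (2, 8, -10)
  D3: (2, 7, -9) + (-1, 1, 0) = (1, 8, -9)
  D4: (2, 7, -9) + (-1, 0, 1) = (1, 7, -8)
  D5: (2, 7, -9) + (0, -1, 1) = (2, 6, -8)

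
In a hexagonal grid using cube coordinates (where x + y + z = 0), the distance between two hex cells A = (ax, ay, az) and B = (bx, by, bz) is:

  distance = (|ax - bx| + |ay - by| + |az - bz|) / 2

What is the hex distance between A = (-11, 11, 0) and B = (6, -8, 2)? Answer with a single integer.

Answer: 19

Derivation:
|ax - bx| = |-11 - 6| = 17
|ay - by| = |11 - (-8)| = 19
|az - bz| = |0 - 2| = 2
distance = (17 + 19 + 2) / 2 = 38 / 2 = 19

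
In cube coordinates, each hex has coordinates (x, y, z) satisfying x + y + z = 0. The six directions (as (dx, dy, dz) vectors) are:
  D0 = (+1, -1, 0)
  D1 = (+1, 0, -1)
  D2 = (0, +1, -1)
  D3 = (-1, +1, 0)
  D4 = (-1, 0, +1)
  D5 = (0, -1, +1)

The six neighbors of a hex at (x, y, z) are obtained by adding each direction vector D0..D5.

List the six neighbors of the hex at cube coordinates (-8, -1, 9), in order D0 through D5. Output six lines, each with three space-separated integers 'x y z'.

Answer: -7 -2 9
-7 -1 8
-8 0 8
-9 0 9
-9 -1 10
-8 -2 10

Derivation:
Center: (-8, -1, 9). Add each direction:
  D0: (-8, -1, 9) + (1, -1, 0) = (-7, -2, 9)
  D1: (-8, -1, 9) + (1, 0, -1) = (-7, -1, 8)
  D2: (-8, -1, 9) + (0, 1, -1) = (-8, 0, 8)
  D3: (-8, -1, 9) + (-1, 1, 0) = (-9, 0, 9)
  D4: (-8, -1, 9) + (-1, 0, 1) = (-9, -1, 10)
  D5: (-8, -1, 9) + (0, -1, 1) = (-8, -2, 10)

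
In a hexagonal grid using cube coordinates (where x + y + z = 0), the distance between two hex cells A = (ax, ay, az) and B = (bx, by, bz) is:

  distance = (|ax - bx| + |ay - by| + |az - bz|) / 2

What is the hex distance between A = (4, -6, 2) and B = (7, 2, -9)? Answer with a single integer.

|ax - bx| = |4 - 7| = 3
|ay - by| = |-6 - 2| = 8
|az - bz| = |2 - (-9)| = 11
distance = (3 + 8 + 11) / 2 = 22 / 2 = 11

Answer: 11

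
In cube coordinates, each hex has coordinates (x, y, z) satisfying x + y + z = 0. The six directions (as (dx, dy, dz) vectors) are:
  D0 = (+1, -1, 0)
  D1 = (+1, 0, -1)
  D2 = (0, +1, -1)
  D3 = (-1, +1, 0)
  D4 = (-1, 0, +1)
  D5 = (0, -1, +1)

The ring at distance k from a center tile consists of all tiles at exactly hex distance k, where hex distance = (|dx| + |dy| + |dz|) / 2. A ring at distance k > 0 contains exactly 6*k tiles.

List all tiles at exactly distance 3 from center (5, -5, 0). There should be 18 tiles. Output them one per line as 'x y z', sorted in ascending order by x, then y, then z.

Answer: 2 -5 3
2 -4 2
2 -3 1
2 -2 0
3 -6 3
3 -2 -1
4 -7 3
4 -2 -2
5 -8 3
5 -2 -3
6 -8 2
6 -3 -3
7 -8 1
7 -4 -3
8 -8 0
8 -7 -1
8 -6 -2
8 -5 -3

Derivation:
Walk ring at distance 3 from (5, -5, 0):
Start at center + D4*3 = (2, -5, 3)
  hex 0: (2, -5, 3)
  hex 1: (3, -6, 3)
  hex 2: (4, -7, 3)
  hex 3: (5, -8, 3)
  hex 4: (6, -8, 2)
  hex 5: (7, -8, 1)
  hex 6: (8, -8, 0)
  hex 7: (8, -7, -1)
  hex 8: (8, -6, -2)
  hex 9: (8, -5, -3)
  hex 10: (7, -4, -3)
  hex 11: (6, -3, -3)
  hex 12: (5, -2, -3)
  hex 13: (4, -2, -2)
  hex 14: (3, -2, -1)
  hex 15: (2, -2, 0)
  hex 16: (2, -3, 1)
  hex 17: (2, -4, 2)
Sorted: 18 hexes.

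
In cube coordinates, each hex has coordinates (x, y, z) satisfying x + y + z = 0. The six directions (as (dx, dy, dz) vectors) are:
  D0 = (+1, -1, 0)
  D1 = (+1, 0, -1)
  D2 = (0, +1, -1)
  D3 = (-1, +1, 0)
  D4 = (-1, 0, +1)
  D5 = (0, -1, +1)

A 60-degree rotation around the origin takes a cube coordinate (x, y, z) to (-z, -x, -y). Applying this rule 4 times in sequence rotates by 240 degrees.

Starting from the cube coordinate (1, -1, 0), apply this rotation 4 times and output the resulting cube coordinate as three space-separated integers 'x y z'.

Answer: 0 1 -1

Derivation:
Start: (1, -1, 0)
Step 1: (1, -1, 0) -> (-(0), -(1), -(-1)) = (0, -1, 1)
Step 2: (0, -1, 1) -> (-(1), -(0), -(-1)) = (-1, 0, 1)
Step 3: (-1, 0, 1) -> (-(1), -(-1), -(0)) = (-1, 1, 0)
Step 4: (-1, 1, 0) -> (-(0), -(-1), -(1)) = (0, 1, -1)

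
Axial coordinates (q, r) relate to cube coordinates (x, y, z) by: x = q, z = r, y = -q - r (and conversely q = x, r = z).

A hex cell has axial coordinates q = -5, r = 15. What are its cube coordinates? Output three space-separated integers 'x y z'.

x = q = -5
z = r = 15
y = -x - z = -(-5) - (15) = -10

Answer: -5 -10 15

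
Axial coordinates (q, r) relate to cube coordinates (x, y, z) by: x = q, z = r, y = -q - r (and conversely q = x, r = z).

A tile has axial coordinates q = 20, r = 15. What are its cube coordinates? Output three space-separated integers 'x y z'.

Answer: 20 -35 15

Derivation:
x = q = 20
z = r = 15
y = -x - z = -(20) - (15) = -35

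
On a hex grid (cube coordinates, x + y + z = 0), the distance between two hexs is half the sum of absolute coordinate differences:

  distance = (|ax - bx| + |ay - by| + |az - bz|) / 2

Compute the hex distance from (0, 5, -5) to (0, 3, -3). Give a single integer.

|ax - bx| = |0 - 0| = 0
|ay - by| = |5 - 3| = 2
|az - bz| = |-5 - (-3)| = 2
distance = (0 + 2 + 2) / 2 = 4 / 2 = 2

Answer: 2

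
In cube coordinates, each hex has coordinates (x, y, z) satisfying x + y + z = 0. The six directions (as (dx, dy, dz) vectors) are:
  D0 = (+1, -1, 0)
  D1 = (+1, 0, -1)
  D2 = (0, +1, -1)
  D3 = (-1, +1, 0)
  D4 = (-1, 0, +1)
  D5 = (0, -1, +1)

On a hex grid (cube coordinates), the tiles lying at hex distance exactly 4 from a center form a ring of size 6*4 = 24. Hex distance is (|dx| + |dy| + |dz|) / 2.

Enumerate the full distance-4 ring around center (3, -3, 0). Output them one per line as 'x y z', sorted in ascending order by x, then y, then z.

Answer: -1 -3 4
-1 -2 3
-1 -1 2
-1 0 1
-1 1 0
0 -4 4
0 1 -1
1 -5 4
1 1 -2
2 -6 4
2 1 -3
3 -7 4
3 1 -4
4 -7 3
4 0 -4
5 -7 2
5 -1 -4
6 -7 1
6 -2 -4
7 -7 0
7 -6 -1
7 -5 -2
7 -4 -3
7 -3 -4

Derivation:
Walk ring at distance 4 from (3, -3, 0):
Start at center + D4*4 = (-1, -3, 4)
  hex 0: (-1, -3, 4)
  hex 1: (0, -4, 4)
  hex 2: (1, -5, 4)
  hex 3: (2, -6, 4)
  hex 4: (3, -7, 4)
  hex 5: (4, -7, 3)
  hex 6: (5, -7, 2)
  hex 7: (6, -7, 1)
  hex 8: (7, -7, 0)
  hex 9: (7, -6, -1)
  hex 10: (7, -5, -2)
  hex 11: (7, -4, -3)
  hex 12: (7, -3, -4)
  hex 13: (6, -2, -4)
  hex 14: (5, -1, -4)
  hex 15: (4, 0, -4)
  hex 16: (3, 1, -4)
  hex 17: (2, 1, -3)
  hex 18: (1, 1, -2)
  hex 19: (0, 1, -1)
  hex 20: (-1, 1, 0)
  hex 21: (-1, 0, 1)
  hex 22: (-1, -1, 2)
  hex 23: (-1, -2, 3)
Sorted: 24 hexes.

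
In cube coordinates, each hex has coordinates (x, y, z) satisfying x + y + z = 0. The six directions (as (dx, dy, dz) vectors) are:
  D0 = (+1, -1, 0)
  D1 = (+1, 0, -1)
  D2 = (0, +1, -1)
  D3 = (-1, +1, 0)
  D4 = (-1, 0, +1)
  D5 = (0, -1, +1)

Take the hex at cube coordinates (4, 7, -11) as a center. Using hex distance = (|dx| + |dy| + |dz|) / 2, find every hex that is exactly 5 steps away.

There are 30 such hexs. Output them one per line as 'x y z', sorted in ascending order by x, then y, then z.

Answer: -1 7 -6
-1 8 -7
-1 9 -8
-1 10 -9
-1 11 -10
-1 12 -11
0 6 -6
0 12 -12
1 5 -6
1 12 -13
2 4 -6
2 12 -14
3 3 -6
3 12 -15
4 2 -6
4 12 -16
5 2 -7
5 11 -16
6 2 -8
6 10 -16
7 2 -9
7 9 -16
8 2 -10
8 8 -16
9 2 -11
9 3 -12
9 4 -13
9 5 -14
9 6 -15
9 7 -16

Derivation:
Walk ring at distance 5 from (4, 7, -11):
Start at center + D4*5 = (-1, 7, -6)
  hex 0: (-1, 7, -6)
  hex 1: (0, 6, -6)
  hex 2: (1, 5, -6)
  hex 3: (2, 4, -6)
  hex 4: (3, 3, -6)
  hex 5: (4, 2, -6)
  hex 6: (5, 2, -7)
  hex 7: (6, 2, -8)
  hex 8: (7, 2, -9)
  hex 9: (8, 2, -10)
  hex 10: (9, 2, -11)
  hex 11: (9, 3, -12)
  hex 12: (9, 4, -13)
  hex 13: (9, 5, -14)
  hex 14: (9, 6, -15)
  hex 15: (9, 7, -16)
  hex 16: (8, 8, -16)
  hex 17: (7, 9, -16)
  hex 18: (6, 10, -16)
  hex 19: (5, 11, -16)
  hex 20: (4, 12, -16)
  hex 21: (3, 12, -15)
  hex 22: (2, 12, -14)
  hex 23: (1, 12, -13)
  hex 24: (0, 12, -12)
  hex 25: (-1, 12, -11)
  hex 26: (-1, 11, -10)
  hex 27: (-1, 10, -9)
  hex 28: (-1, 9, -8)
  hex 29: (-1, 8, -7)
Sorted: 30 hexes.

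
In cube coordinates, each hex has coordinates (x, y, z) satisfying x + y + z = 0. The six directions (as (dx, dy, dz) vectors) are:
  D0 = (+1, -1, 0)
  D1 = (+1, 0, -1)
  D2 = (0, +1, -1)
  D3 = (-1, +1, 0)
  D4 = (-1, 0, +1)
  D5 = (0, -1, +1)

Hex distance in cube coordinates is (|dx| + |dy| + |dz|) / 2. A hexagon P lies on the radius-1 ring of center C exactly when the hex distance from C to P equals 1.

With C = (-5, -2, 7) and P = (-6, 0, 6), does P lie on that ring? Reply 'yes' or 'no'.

Answer: no

Derivation:
|px - cx| = |-6 - (-5)| = 1
|py - cy| = |0 - (-2)| = 2
|pz - cz| = |6 - 7| = 1
distance = (1+2+1)/2 = 4/2 = 2
radius = 1; distance != radius -> no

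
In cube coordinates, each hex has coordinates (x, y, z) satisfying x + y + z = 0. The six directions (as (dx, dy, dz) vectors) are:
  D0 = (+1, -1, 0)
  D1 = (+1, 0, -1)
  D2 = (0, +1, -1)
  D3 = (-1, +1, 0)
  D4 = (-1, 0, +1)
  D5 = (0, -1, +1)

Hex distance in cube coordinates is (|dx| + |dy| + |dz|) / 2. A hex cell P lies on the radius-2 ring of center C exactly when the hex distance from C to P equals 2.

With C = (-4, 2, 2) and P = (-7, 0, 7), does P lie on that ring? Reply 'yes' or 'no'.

|px - cx| = |-7 - (-4)| = 3
|py - cy| = |0 - 2| = 2
|pz - cz| = |7 - 2| = 5
distance = (3+2+5)/2 = 10/2 = 5
radius = 2; distance != radius -> no

Answer: no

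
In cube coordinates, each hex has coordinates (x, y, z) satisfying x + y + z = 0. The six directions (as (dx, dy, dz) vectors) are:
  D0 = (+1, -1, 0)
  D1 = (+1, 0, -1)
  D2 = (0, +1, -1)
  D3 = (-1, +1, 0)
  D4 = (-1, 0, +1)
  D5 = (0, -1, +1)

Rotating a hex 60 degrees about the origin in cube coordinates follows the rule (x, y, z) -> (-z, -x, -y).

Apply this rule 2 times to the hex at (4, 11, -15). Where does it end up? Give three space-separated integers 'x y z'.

Answer: 11 -15 4

Derivation:
Start: (4, 11, -15)
Step 1: (4, 11, -15) -> (-(-15), -(4), -(11)) = (15, -4, -11)
Step 2: (15, -4, -11) -> (-(-11), -(15), -(-4)) = (11, -15, 4)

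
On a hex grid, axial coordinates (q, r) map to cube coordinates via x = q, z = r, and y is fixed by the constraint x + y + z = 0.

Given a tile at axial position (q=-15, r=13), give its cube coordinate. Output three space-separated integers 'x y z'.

x = q = -15
z = r = 13
y = -x - z = -(-15) - (13) = 2

Answer: -15 2 13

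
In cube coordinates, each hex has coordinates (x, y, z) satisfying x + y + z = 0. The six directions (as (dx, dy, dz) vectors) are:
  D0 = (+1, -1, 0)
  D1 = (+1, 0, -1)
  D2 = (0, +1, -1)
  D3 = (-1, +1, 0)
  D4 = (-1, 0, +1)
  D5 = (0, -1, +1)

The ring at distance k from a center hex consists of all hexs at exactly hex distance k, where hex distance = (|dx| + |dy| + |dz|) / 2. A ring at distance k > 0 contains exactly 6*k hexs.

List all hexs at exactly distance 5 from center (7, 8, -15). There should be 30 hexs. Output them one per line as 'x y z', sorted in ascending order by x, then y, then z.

Answer: 2 8 -10
2 9 -11
2 10 -12
2 11 -13
2 12 -14
2 13 -15
3 7 -10
3 13 -16
4 6 -10
4 13 -17
5 5 -10
5 13 -18
6 4 -10
6 13 -19
7 3 -10
7 13 -20
8 3 -11
8 12 -20
9 3 -12
9 11 -20
10 3 -13
10 10 -20
11 3 -14
11 9 -20
12 3 -15
12 4 -16
12 5 -17
12 6 -18
12 7 -19
12 8 -20

Derivation:
Walk ring at distance 5 from (7, 8, -15):
Start at center + D4*5 = (2, 8, -10)
  hex 0: (2, 8, -10)
  hex 1: (3, 7, -10)
  hex 2: (4, 6, -10)
  hex 3: (5, 5, -10)
  hex 4: (6, 4, -10)
  hex 5: (7, 3, -10)
  hex 6: (8, 3, -11)
  hex 7: (9, 3, -12)
  hex 8: (10, 3, -13)
  hex 9: (11, 3, -14)
  hex 10: (12, 3, -15)
  hex 11: (12, 4, -16)
  hex 12: (12, 5, -17)
  hex 13: (12, 6, -18)
  hex 14: (12, 7, -19)
  hex 15: (12, 8, -20)
  hex 16: (11, 9, -20)
  hex 17: (10, 10, -20)
  hex 18: (9, 11, -20)
  hex 19: (8, 12, -20)
  hex 20: (7, 13, -20)
  hex 21: (6, 13, -19)
  hex 22: (5, 13, -18)
  hex 23: (4, 13, -17)
  hex 24: (3, 13, -16)
  hex 25: (2, 13, -15)
  hex 26: (2, 12, -14)
  hex 27: (2, 11, -13)
  hex 28: (2, 10, -12)
  hex 29: (2, 9, -11)
Sorted: 30 hexes.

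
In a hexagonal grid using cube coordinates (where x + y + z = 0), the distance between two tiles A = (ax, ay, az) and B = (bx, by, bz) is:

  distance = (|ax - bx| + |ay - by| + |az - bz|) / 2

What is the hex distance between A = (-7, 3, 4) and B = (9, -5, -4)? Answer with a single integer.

Answer: 16

Derivation:
|ax - bx| = |-7 - 9| = 16
|ay - by| = |3 - (-5)| = 8
|az - bz| = |4 - (-4)| = 8
distance = (16 + 8 + 8) / 2 = 32 / 2 = 16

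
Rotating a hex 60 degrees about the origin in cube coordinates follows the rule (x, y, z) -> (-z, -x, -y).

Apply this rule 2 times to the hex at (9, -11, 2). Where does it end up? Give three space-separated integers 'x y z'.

Start: (9, -11, 2)
Step 1: (9, -11, 2) -> (-(2), -(9), -(-11)) = (-2, -9, 11)
Step 2: (-2, -9, 11) -> (-(11), -(-2), -(-9)) = (-11, 2, 9)

Answer: -11 2 9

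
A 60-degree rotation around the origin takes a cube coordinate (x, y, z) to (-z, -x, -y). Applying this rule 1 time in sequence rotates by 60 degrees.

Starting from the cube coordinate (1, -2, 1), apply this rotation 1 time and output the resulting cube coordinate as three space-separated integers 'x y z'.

Start: (1, -2, 1)
Step 1: (1, -2, 1) -> (-(1), -(1), -(-2)) = (-1, -1, 2)

Answer: -1 -1 2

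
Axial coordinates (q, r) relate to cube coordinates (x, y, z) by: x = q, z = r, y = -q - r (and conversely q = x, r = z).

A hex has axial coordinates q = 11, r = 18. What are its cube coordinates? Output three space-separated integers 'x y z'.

x = q = 11
z = r = 18
y = -x - z = -(11) - (18) = -29

Answer: 11 -29 18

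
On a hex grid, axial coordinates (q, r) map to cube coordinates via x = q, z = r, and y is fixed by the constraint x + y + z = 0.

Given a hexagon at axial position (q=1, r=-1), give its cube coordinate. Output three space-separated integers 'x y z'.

Answer: 1 0 -1

Derivation:
x = q = 1
z = r = -1
y = -x - z = -(1) - (-1) = 0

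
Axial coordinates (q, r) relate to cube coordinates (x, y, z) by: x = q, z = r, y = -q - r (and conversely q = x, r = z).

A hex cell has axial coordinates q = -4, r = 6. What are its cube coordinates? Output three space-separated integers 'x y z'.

x = q = -4
z = r = 6
y = -x - z = -(-4) - (6) = -2

Answer: -4 -2 6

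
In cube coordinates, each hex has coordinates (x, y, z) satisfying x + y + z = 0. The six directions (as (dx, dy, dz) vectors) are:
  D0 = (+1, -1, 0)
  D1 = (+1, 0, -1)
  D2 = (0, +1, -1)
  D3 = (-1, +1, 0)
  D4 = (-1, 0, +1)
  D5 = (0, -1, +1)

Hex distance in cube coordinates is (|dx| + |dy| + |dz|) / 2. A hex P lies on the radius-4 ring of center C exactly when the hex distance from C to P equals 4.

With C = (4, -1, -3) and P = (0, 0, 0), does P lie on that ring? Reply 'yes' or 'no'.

Answer: yes

Derivation:
|px - cx| = |0 - 4| = 4
|py - cy| = |0 - (-1)| = 1
|pz - cz| = |0 - (-3)| = 3
distance = (4+1+3)/2 = 8/2 = 4
radius = 4; distance == radius -> yes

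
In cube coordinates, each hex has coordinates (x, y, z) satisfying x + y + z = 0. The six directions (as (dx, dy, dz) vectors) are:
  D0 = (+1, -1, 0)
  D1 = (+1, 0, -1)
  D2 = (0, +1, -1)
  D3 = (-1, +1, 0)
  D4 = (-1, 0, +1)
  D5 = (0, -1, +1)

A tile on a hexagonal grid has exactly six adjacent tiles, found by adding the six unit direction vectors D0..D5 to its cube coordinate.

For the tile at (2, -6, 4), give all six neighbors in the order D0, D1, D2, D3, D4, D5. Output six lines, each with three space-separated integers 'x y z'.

Center: (2, -6, 4). Add each direction:
  D0: (2, -6, 4) + (1, -1, 0) = (3, -7, 4)
  D1: (2, -6, 4) + (1, 0, -1) = (3, -6, 3)
  D2: (2, -6, 4) + (0, 1, -1) = (2, -5, 3)
  D3: (2, -6, 4) + (-1, 1, 0) = (1, -5, 4)
  D4: (2, -6, 4) + (-1, 0, 1) = (1, -6, 5)
  D5: (2, -6, 4) + (0, -1, 1) = (2, -7, 5)

Answer: 3 -7 4
3 -6 3
2 -5 3
1 -5 4
1 -6 5
2 -7 5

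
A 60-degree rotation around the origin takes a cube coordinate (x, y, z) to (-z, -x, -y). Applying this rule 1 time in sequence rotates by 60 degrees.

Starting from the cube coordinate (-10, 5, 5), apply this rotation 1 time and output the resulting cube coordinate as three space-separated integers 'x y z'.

Start: (-10, 5, 5)
Step 1: (-10, 5, 5) -> (-(5), -(-10), -(5)) = (-5, 10, -5)

Answer: -5 10 -5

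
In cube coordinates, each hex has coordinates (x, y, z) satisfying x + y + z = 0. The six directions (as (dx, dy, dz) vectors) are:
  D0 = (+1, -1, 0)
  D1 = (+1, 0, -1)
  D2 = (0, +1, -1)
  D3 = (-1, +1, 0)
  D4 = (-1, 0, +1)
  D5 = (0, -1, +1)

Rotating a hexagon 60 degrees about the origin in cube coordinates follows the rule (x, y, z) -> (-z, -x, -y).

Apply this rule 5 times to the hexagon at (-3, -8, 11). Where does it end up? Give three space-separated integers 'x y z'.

Answer: 8 -11 3

Derivation:
Start: (-3, -8, 11)
Step 1: (-3, -8, 11) -> (-(11), -(-3), -(-8)) = (-11, 3, 8)
Step 2: (-11, 3, 8) -> (-(8), -(-11), -(3)) = (-8, 11, -3)
Step 3: (-8, 11, -3) -> (-(-3), -(-8), -(11)) = (3, 8, -11)
Step 4: (3, 8, -11) -> (-(-11), -(3), -(8)) = (11, -3, -8)
Step 5: (11, -3, -8) -> (-(-8), -(11), -(-3)) = (8, -11, 3)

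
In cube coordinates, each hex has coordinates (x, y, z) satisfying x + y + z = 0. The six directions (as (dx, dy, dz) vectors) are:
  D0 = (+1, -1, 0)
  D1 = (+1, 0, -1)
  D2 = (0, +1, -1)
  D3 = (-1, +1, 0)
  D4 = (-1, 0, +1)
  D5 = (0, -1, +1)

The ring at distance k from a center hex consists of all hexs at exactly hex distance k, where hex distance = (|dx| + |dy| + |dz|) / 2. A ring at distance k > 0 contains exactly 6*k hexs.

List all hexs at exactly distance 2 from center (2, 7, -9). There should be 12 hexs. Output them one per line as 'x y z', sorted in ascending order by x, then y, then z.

Answer: 0 7 -7
0 8 -8
0 9 -9
1 6 -7
1 9 -10
2 5 -7
2 9 -11
3 5 -8
3 8 -11
4 5 -9
4 6 -10
4 7 -11

Derivation:
Walk ring at distance 2 from (2, 7, -9):
Start at center + D4*2 = (0, 7, -7)
  hex 0: (0, 7, -7)
  hex 1: (1, 6, -7)
  hex 2: (2, 5, -7)
  hex 3: (3, 5, -8)
  hex 4: (4, 5, -9)
  hex 5: (4, 6, -10)
  hex 6: (4, 7, -11)
  hex 7: (3, 8, -11)
  hex 8: (2, 9, -11)
  hex 9: (1, 9, -10)
  hex 10: (0, 9, -9)
  hex 11: (0, 8, -8)
Sorted: 12 hexes.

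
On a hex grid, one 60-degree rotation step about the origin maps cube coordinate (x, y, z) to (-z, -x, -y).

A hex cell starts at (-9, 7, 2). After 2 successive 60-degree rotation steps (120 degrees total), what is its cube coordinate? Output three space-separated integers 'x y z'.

Answer: 7 2 -9

Derivation:
Start: (-9, 7, 2)
Step 1: (-9, 7, 2) -> (-(2), -(-9), -(7)) = (-2, 9, -7)
Step 2: (-2, 9, -7) -> (-(-7), -(-2), -(9)) = (7, 2, -9)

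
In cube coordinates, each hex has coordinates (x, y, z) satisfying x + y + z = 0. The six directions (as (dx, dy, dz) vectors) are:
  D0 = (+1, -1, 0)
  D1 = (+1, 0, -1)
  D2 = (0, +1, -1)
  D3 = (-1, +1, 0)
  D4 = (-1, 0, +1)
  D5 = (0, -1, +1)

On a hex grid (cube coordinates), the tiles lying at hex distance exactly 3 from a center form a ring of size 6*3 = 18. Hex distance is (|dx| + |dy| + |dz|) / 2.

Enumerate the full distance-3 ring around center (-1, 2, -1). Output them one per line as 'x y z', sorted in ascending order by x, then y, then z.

Answer: -4 2 2
-4 3 1
-4 4 0
-4 5 -1
-3 1 2
-3 5 -2
-2 0 2
-2 5 -3
-1 -1 2
-1 5 -4
0 -1 1
0 4 -4
1 -1 0
1 3 -4
2 -1 -1
2 0 -2
2 1 -3
2 2 -4

Derivation:
Walk ring at distance 3 from (-1, 2, -1):
Start at center + D4*3 = (-4, 2, 2)
  hex 0: (-4, 2, 2)
  hex 1: (-3, 1, 2)
  hex 2: (-2, 0, 2)
  hex 3: (-1, -1, 2)
  hex 4: (0, -1, 1)
  hex 5: (1, -1, 0)
  hex 6: (2, -1, -1)
  hex 7: (2, 0, -2)
  hex 8: (2, 1, -3)
  hex 9: (2, 2, -4)
  hex 10: (1, 3, -4)
  hex 11: (0, 4, -4)
  hex 12: (-1, 5, -4)
  hex 13: (-2, 5, -3)
  hex 14: (-3, 5, -2)
  hex 15: (-4, 5, -1)
  hex 16: (-4, 4, 0)
  hex 17: (-4, 3, 1)
Sorted: 18 hexes.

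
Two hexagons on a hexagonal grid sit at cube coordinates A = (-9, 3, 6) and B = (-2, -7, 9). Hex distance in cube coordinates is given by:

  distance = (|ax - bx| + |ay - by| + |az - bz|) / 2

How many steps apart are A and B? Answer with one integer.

Answer: 10

Derivation:
|ax - bx| = |-9 - (-2)| = 7
|ay - by| = |3 - (-7)| = 10
|az - bz| = |6 - 9| = 3
distance = (7 + 10 + 3) / 2 = 20 / 2 = 10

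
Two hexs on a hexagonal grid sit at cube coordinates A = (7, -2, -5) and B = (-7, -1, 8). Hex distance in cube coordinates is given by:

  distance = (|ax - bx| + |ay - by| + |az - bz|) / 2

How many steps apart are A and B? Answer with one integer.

|ax - bx| = |7 - (-7)| = 14
|ay - by| = |-2 - (-1)| = 1
|az - bz| = |-5 - 8| = 13
distance = (14 + 1 + 13) / 2 = 28 / 2 = 14

Answer: 14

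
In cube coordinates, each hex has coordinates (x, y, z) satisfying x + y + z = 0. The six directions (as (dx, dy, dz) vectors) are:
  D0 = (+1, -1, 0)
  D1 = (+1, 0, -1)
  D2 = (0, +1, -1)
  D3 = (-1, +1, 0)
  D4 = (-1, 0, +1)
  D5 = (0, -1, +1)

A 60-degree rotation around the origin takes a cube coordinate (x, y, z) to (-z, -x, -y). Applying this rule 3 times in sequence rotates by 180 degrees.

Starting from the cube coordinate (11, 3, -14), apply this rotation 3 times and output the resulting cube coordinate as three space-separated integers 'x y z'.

Start: (11, 3, -14)
Step 1: (11, 3, -14) -> (-(-14), -(11), -(3)) = (14, -11, -3)
Step 2: (14, -11, -3) -> (-(-3), -(14), -(-11)) = (3, -14, 11)
Step 3: (3, -14, 11) -> (-(11), -(3), -(-14)) = (-11, -3, 14)

Answer: -11 -3 14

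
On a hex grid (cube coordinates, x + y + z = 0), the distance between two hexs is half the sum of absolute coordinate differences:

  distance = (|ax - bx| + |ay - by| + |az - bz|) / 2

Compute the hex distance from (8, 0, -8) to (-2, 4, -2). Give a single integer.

Answer: 10

Derivation:
|ax - bx| = |8 - (-2)| = 10
|ay - by| = |0 - 4| = 4
|az - bz| = |-8 - (-2)| = 6
distance = (10 + 4 + 6) / 2 = 20 / 2 = 10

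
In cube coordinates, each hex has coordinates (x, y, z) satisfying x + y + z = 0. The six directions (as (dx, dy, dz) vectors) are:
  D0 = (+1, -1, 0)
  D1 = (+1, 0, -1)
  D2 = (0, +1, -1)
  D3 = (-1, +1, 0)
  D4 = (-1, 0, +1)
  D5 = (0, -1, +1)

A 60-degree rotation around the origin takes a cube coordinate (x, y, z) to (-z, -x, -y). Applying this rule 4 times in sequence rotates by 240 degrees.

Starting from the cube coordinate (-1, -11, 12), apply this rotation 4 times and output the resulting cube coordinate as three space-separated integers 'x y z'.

Start: (-1, -11, 12)
Step 1: (-1, -11, 12) -> (-(12), -(-1), -(-11)) = (-12, 1, 11)
Step 2: (-12, 1, 11) -> (-(11), -(-12), -(1)) = (-11, 12, -1)
Step 3: (-11, 12, -1) -> (-(-1), -(-11), -(12)) = (1, 11, -12)
Step 4: (1, 11, -12) -> (-(-12), -(1), -(11)) = (12, -1, -11)

Answer: 12 -1 -11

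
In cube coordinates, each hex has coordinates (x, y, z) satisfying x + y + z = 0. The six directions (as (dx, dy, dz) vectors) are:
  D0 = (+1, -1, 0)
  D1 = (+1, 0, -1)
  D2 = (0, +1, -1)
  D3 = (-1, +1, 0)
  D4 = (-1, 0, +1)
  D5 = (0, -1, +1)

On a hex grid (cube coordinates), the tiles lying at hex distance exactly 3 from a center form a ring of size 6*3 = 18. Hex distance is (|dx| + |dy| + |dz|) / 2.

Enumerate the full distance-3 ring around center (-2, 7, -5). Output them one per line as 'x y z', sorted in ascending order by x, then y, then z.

Answer: -5 7 -2
-5 8 -3
-5 9 -4
-5 10 -5
-4 6 -2
-4 10 -6
-3 5 -2
-3 10 -7
-2 4 -2
-2 10 -8
-1 4 -3
-1 9 -8
0 4 -4
0 8 -8
1 4 -5
1 5 -6
1 6 -7
1 7 -8

Derivation:
Walk ring at distance 3 from (-2, 7, -5):
Start at center + D4*3 = (-5, 7, -2)
  hex 0: (-5, 7, -2)
  hex 1: (-4, 6, -2)
  hex 2: (-3, 5, -2)
  hex 3: (-2, 4, -2)
  hex 4: (-1, 4, -3)
  hex 5: (0, 4, -4)
  hex 6: (1, 4, -5)
  hex 7: (1, 5, -6)
  hex 8: (1, 6, -7)
  hex 9: (1, 7, -8)
  hex 10: (0, 8, -8)
  hex 11: (-1, 9, -8)
  hex 12: (-2, 10, -8)
  hex 13: (-3, 10, -7)
  hex 14: (-4, 10, -6)
  hex 15: (-5, 10, -5)
  hex 16: (-5, 9, -4)
  hex 17: (-5, 8, -3)
Sorted: 18 hexes.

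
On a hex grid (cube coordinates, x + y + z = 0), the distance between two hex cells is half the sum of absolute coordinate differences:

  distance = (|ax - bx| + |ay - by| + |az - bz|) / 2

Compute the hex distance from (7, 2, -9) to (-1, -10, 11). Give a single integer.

|ax - bx| = |7 - (-1)| = 8
|ay - by| = |2 - (-10)| = 12
|az - bz| = |-9 - 11| = 20
distance = (8 + 12 + 20) / 2 = 40 / 2 = 20

Answer: 20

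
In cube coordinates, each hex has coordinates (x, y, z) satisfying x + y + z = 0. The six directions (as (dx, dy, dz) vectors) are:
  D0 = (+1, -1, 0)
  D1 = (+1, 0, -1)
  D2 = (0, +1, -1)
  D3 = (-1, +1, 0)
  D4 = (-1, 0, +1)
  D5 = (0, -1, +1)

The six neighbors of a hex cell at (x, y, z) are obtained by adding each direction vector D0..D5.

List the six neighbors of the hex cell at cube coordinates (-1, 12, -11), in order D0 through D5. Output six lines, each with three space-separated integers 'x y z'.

Center: (-1, 12, -11). Add each direction:
  D0: (-1, 12, -11) + (1, -1, 0) = (0, 11, -11)
  D1: (-1, 12, -11) + (1, 0, -1) = (0, 12, -12)
  D2: (-1, 12, -11) + (0, 1, -1) = (-1, 13, -12)
  D3: (-1, 12, -11) + (-1, 1, 0) = (-2, 13, -11)
  D4: (-1, 12, -11) + (-1, 0, 1) = (-2, 12, -10)
  D5: (-1, 12, -11) + (0, -1, 1) = (-1, 11, -10)

Answer: 0 11 -11
0 12 -12
-1 13 -12
-2 13 -11
-2 12 -10
-1 11 -10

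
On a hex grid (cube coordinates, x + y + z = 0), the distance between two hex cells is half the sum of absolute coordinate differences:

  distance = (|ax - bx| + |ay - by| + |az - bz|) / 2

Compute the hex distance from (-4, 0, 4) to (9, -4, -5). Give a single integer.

|ax - bx| = |-4 - 9| = 13
|ay - by| = |0 - (-4)| = 4
|az - bz| = |4 - (-5)| = 9
distance = (13 + 4 + 9) / 2 = 26 / 2 = 13

Answer: 13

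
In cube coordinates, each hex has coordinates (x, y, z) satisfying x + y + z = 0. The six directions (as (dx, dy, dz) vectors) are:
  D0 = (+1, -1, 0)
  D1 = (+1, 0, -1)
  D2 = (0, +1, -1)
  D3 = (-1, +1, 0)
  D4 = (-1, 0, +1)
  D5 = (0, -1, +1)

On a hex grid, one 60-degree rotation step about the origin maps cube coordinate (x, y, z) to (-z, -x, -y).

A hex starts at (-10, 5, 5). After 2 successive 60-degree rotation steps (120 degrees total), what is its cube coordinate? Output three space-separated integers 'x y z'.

Start: (-10, 5, 5)
Step 1: (-10, 5, 5) -> (-(5), -(-10), -(5)) = (-5, 10, -5)
Step 2: (-5, 10, -5) -> (-(-5), -(-5), -(10)) = (5, 5, -10)

Answer: 5 5 -10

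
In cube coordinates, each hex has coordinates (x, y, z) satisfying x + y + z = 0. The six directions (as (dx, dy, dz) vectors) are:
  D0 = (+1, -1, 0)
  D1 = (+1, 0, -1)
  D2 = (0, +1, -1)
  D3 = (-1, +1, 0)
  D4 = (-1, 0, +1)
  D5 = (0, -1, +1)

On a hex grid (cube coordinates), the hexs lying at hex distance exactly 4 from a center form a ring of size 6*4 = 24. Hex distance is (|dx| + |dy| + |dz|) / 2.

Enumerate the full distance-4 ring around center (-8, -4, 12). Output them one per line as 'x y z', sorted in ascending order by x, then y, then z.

Walk ring at distance 4 from (-8, -4, 12):
Start at center + D4*4 = (-12, -4, 16)
  hex 0: (-12, -4, 16)
  hex 1: (-11, -5, 16)
  hex 2: (-10, -6, 16)
  hex 3: (-9, -7, 16)
  hex 4: (-8, -8, 16)
  hex 5: (-7, -8, 15)
  hex 6: (-6, -8, 14)
  hex 7: (-5, -8, 13)
  hex 8: (-4, -8, 12)
  hex 9: (-4, -7, 11)
  hex 10: (-4, -6, 10)
  hex 11: (-4, -5, 9)
  hex 12: (-4, -4, 8)
  hex 13: (-5, -3, 8)
  hex 14: (-6, -2, 8)
  hex 15: (-7, -1, 8)
  hex 16: (-8, 0, 8)
  hex 17: (-9, 0, 9)
  hex 18: (-10, 0, 10)
  hex 19: (-11, 0, 11)
  hex 20: (-12, 0, 12)
  hex 21: (-12, -1, 13)
  hex 22: (-12, -2, 14)
  hex 23: (-12, -3, 15)
Sorted: 24 hexes.

Answer: -12 -4 16
-12 -3 15
-12 -2 14
-12 -1 13
-12 0 12
-11 -5 16
-11 0 11
-10 -6 16
-10 0 10
-9 -7 16
-9 0 9
-8 -8 16
-8 0 8
-7 -8 15
-7 -1 8
-6 -8 14
-6 -2 8
-5 -8 13
-5 -3 8
-4 -8 12
-4 -7 11
-4 -6 10
-4 -5 9
-4 -4 8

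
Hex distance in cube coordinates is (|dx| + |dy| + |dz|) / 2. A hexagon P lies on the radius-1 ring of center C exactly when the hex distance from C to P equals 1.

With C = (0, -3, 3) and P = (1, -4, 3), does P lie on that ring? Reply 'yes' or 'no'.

|px - cx| = |1 - 0| = 1
|py - cy| = |-4 - (-3)| = 1
|pz - cz| = |3 - 3| = 0
distance = (1+1+0)/2 = 2/2 = 1
radius = 1; distance == radius -> yes

Answer: yes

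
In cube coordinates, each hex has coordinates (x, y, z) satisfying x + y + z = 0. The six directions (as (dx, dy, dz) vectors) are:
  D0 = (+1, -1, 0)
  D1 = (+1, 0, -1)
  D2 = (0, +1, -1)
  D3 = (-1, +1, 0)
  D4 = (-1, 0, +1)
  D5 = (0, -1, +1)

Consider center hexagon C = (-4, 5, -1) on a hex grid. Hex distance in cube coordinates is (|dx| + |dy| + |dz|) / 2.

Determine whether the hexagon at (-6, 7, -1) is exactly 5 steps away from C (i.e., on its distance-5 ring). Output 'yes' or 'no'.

|px - cx| = |-6 - (-4)| = 2
|py - cy| = |7 - 5| = 2
|pz - cz| = |-1 - (-1)| = 0
distance = (2+2+0)/2 = 4/2 = 2
radius = 5; distance != radius -> no

Answer: no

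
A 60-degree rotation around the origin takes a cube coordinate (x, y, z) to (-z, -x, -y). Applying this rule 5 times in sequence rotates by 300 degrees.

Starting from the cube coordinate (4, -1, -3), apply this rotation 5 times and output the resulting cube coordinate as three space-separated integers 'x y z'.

Start: (4, -1, -3)
Step 1: (4, -1, -3) -> (-(-3), -(4), -(-1)) = (3, -4, 1)
Step 2: (3, -4, 1) -> (-(1), -(3), -(-4)) = (-1, -3, 4)
Step 3: (-1, -3, 4) -> (-(4), -(-1), -(-3)) = (-4, 1, 3)
Step 4: (-4, 1, 3) -> (-(3), -(-4), -(1)) = (-3, 4, -1)
Step 5: (-3, 4, -1) -> (-(-1), -(-3), -(4)) = (1, 3, -4)

Answer: 1 3 -4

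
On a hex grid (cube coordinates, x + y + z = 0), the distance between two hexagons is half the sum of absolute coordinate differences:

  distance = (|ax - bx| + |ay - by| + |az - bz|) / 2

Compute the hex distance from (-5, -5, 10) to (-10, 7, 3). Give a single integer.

Answer: 12

Derivation:
|ax - bx| = |-5 - (-10)| = 5
|ay - by| = |-5 - 7| = 12
|az - bz| = |10 - 3| = 7
distance = (5 + 12 + 7) / 2 = 24 / 2 = 12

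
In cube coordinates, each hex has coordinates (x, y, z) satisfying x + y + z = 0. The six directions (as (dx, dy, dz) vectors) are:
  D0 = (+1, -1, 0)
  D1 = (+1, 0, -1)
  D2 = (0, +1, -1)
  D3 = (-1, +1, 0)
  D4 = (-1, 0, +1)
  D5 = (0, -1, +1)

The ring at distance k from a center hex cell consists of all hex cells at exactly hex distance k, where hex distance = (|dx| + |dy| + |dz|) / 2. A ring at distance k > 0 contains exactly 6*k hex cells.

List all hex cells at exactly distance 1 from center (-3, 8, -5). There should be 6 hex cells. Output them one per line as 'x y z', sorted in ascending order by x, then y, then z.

Walk ring at distance 1 from (-3, 8, -5):
Start at center + D4*1 = (-4, 8, -4)
  hex 0: (-4, 8, -4)
  hex 1: (-3, 7, -4)
  hex 2: (-2, 7, -5)
  hex 3: (-2, 8, -6)
  hex 4: (-3, 9, -6)
  hex 5: (-4, 9, -5)
Sorted: 6 hexes.

Answer: -4 8 -4
-4 9 -5
-3 7 -4
-3 9 -6
-2 7 -5
-2 8 -6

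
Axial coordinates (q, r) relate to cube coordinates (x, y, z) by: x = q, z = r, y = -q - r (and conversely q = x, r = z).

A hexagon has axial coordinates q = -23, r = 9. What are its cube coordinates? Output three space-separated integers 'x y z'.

x = q = -23
z = r = 9
y = -x - z = -(-23) - (9) = 14

Answer: -23 14 9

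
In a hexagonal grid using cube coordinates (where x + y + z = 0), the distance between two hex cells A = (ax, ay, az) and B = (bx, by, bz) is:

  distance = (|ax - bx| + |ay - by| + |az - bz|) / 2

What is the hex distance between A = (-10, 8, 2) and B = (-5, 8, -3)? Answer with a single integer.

Answer: 5

Derivation:
|ax - bx| = |-10 - (-5)| = 5
|ay - by| = |8 - 8| = 0
|az - bz| = |2 - (-3)| = 5
distance = (5 + 0 + 5) / 2 = 10 / 2 = 5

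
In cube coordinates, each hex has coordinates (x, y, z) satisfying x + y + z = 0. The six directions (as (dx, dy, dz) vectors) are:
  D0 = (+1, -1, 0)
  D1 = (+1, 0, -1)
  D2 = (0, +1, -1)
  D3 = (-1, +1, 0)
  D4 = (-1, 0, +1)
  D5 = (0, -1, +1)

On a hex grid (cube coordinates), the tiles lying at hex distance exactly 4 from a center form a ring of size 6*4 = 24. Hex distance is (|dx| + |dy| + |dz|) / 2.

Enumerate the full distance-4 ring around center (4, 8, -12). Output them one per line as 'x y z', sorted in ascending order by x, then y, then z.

Walk ring at distance 4 from (4, 8, -12):
Start at center + D4*4 = (0, 8, -8)
  hex 0: (0, 8, -8)
  hex 1: (1, 7, -8)
  hex 2: (2, 6, -8)
  hex 3: (3, 5, -8)
  hex 4: (4, 4, -8)
  hex 5: (5, 4, -9)
  hex 6: (6, 4, -10)
  hex 7: (7, 4, -11)
  hex 8: (8, 4, -12)
  hex 9: (8, 5, -13)
  hex 10: (8, 6, -14)
  hex 11: (8, 7, -15)
  hex 12: (8, 8, -16)
  hex 13: (7, 9, -16)
  hex 14: (6, 10, -16)
  hex 15: (5, 11, -16)
  hex 16: (4, 12, -16)
  hex 17: (3, 12, -15)
  hex 18: (2, 12, -14)
  hex 19: (1, 12, -13)
  hex 20: (0, 12, -12)
  hex 21: (0, 11, -11)
  hex 22: (0, 10, -10)
  hex 23: (0, 9, -9)
Sorted: 24 hexes.

Answer: 0 8 -8
0 9 -9
0 10 -10
0 11 -11
0 12 -12
1 7 -8
1 12 -13
2 6 -8
2 12 -14
3 5 -8
3 12 -15
4 4 -8
4 12 -16
5 4 -9
5 11 -16
6 4 -10
6 10 -16
7 4 -11
7 9 -16
8 4 -12
8 5 -13
8 6 -14
8 7 -15
8 8 -16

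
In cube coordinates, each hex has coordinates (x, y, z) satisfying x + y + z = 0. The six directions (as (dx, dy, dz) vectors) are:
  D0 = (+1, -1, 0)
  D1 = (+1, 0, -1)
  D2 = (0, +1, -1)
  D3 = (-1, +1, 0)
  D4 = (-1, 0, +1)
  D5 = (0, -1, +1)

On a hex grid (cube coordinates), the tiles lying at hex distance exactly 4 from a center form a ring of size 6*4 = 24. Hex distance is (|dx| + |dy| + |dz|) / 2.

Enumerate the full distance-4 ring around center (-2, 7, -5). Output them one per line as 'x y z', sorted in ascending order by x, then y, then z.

Answer: -6 7 -1
-6 8 -2
-6 9 -3
-6 10 -4
-6 11 -5
-5 6 -1
-5 11 -6
-4 5 -1
-4 11 -7
-3 4 -1
-3 11 -8
-2 3 -1
-2 11 -9
-1 3 -2
-1 10 -9
0 3 -3
0 9 -9
1 3 -4
1 8 -9
2 3 -5
2 4 -6
2 5 -7
2 6 -8
2 7 -9

Derivation:
Walk ring at distance 4 from (-2, 7, -5):
Start at center + D4*4 = (-6, 7, -1)
  hex 0: (-6, 7, -1)
  hex 1: (-5, 6, -1)
  hex 2: (-4, 5, -1)
  hex 3: (-3, 4, -1)
  hex 4: (-2, 3, -1)
  hex 5: (-1, 3, -2)
  hex 6: (0, 3, -3)
  hex 7: (1, 3, -4)
  hex 8: (2, 3, -5)
  hex 9: (2, 4, -6)
  hex 10: (2, 5, -7)
  hex 11: (2, 6, -8)
  hex 12: (2, 7, -9)
  hex 13: (1, 8, -9)
  hex 14: (0, 9, -9)
  hex 15: (-1, 10, -9)
  hex 16: (-2, 11, -9)
  hex 17: (-3, 11, -8)
  hex 18: (-4, 11, -7)
  hex 19: (-5, 11, -6)
  hex 20: (-6, 11, -5)
  hex 21: (-6, 10, -4)
  hex 22: (-6, 9, -3)
  hex 23: (-6, 8, -2)
Sorted: 24 hexes.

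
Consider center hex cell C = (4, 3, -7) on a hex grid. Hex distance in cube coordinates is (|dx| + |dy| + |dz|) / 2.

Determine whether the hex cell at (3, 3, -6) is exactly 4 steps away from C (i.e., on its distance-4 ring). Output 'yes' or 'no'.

|px - cx| = |3 - 4| = 1
|py - cy| = |3 - 3| = 0
|pz - cz| = |-6 - (-7)| = 1
distance = (1+0+1)/2 = 2/2 = 1
radius = 4; distance != radius -> no

Answer: no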